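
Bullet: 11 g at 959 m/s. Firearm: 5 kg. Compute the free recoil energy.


v_r = m_p*v_p/m_gun = 0.011*959/5 = 2.1098 m/s, E_r = 0.5*m_gun*v_r^2 = 0.5*5*2.1098^2 = 11.13 J

11.13 J


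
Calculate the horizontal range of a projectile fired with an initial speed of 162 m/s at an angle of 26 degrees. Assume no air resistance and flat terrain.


R = v0^2 * sin(2*theta) / g = 162^2 * sin(2*26°) / 9.81 = 2108 m

2108 m


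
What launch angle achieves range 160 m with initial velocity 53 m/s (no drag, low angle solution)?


sin(2*theta) = R*g/v0^2 = 160*9.81/53^2 = 0.558775, theta = arcsin(0.558775)/2 = 16.99°

16.99 degrees


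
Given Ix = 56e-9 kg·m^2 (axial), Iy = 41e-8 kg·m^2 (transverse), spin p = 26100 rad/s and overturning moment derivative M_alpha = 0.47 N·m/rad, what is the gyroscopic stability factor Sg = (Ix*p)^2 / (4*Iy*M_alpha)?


Sg = Ix^2 * p^2 / (4 * Iy * M_alpha) = (56e-9)^2 * 26100^2 / (4 * 41e-8 * 0.47) = 2.772

2.772


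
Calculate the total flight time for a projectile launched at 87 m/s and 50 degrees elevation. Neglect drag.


T = 2*v0*sin(theta)/g = 2*87*sin(50°)/9.81 = 13.59 s

13.59 s


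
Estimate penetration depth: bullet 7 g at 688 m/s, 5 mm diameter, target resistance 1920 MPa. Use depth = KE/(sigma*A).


A = pi*(d/2)^2 = pi*(5/2)^2 = 19.635 mm^2
E = 0.5*m*v^2 = 0.5*0.007*688^2 = 1656.7 J
depth = E/(sigma*A) = 1656.7 J / (1920 MPa * 19.635 mm^2) = 1656.7/(1920 * 19.635) m = 0.0439454 m ≈ 43.95 mm

43.95 mm


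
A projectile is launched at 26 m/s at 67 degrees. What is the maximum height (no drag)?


H = (v0*sin(theta))^2 / (2g) = (26*sin(67°))^2 / (2*9.81) = 29.19 m

29.19 m


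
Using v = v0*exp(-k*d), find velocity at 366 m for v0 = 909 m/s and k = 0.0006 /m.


v = v0*exp(-k*d) = 909*exp(-0.0006*366) = 729.8 m/s

729.8 m/s


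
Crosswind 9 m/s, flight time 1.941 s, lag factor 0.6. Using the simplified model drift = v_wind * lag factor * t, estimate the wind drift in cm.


drift = v_wind * lag * t = 9 * 0.6 * 1.941 = 10.4814 m ≈ 1048 cm

1048 cm


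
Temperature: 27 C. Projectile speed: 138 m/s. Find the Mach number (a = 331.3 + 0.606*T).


a = 331.3 + 0.606*(27) = 347.662 m/s
M = v/a = 138/347.662 = 0.3969

0.3969


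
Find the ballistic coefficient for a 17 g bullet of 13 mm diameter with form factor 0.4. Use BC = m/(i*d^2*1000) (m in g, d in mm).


BC = m/(i*d^2*1000) = 17/(0.4 * 13^2 * 1000) = 0.0002515

0.0002515


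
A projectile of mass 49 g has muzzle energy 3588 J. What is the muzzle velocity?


v = sqrt(2*E/m) = sqrt(2*3588/0.049) = 382.7 m/s

382.7 m/s


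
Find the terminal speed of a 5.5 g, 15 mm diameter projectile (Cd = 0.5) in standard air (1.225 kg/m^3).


A = pi*(d/2)^2 = pi*(15/2000)^2 = 1.76715e-04 m^2
vt = sqrt(2mg/(Cd*rho*A)) = sqrt(2*0.0055*9.81/(0.5 * 1.225 * 1.76715e-04)) = 31.57 m/s

31.57 m/s


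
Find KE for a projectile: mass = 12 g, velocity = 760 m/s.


E = 0.5*m*v^2 = 0.5*0.012*760^2 = 3466 J

3466 J


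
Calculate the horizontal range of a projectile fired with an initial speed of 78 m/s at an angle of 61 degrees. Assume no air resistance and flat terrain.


R = v0^2 * sin(2*theta) / g = 78^2 * sin(2*61°) / 9.81 = 525.9 m

525.9 m


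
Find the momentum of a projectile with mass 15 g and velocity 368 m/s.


p = m*v = 0.015*368 = 5.52 kg·m/s

5.52 kg·m/s


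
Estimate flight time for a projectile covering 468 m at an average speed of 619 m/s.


t = d/v = 468/619 = 0.7561 s

0.7561 s


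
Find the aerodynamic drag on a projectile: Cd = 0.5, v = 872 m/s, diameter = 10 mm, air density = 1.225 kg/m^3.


A = pi*(d/2)^2 = pi*(10/2000)^2 = 7.85398e-05 m^2
Fd = 0.5*Cd*rho*A*v^2 = 0.5*0.5*1.225*7.85398e-05*872^2 = 18.29 N

18.29 N


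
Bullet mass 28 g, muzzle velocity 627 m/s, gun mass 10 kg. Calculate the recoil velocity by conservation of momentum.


v_recoil = m_p * v_p / m_gun = 0.028 * 627 / 10 = 1.756 m/s

1.756 m/s


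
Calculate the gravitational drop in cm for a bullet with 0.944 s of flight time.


drop = 0.5*g*t^2 = 0.5*9.81*0.944^2 = 4.37102 m ≈ 437.1 cm

437.1 cm


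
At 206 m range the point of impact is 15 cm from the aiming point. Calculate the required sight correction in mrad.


1 mrad subtends 1 cm per 10 m of range, so adj = error_cm / (dist_m / 10) = 15 / (206/10) = 0.7282 mrad

0.7282 mrad


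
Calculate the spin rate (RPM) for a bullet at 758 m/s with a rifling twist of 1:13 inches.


twist_m = 13*0.0254 = 0.3302 m
spin = v/twist = 758/0.3302 = 2295.578 rev/s
RPM = spin*60 = 2295.578*60 ≈ 137735 RPM

137735 RPM


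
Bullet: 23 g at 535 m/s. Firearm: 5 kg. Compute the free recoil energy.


v_r = m_p*v_p/m_gun = 0.023*535/5 = 2.461 m/s, E_r = 0.5*m_gun*v_r^2 = 0.5*5*2.461^2 = 15.14 J

15.14 J


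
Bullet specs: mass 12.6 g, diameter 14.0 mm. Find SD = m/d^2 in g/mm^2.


SD = m/d^2 = 12.6/14.0^2 = 0.06429 g/mm^2

0.06429 g/mm^2


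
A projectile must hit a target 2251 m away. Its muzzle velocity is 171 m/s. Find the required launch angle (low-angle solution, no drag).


sin(2*theta) = R*g/v0^2 = 2251*9.81/171^2 = 0.755183, theta = arcsin(0.755183)/2 = 24.52°

24.52 degrees


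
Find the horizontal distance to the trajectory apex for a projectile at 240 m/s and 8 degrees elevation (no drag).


R = v0^2*sin(2*theta)/g = 240^2*sin(2*8°)/9.81 = 1618.42 m
apex_dist = R/2 = 1618.42/2 = 809.2 m

809.2 m


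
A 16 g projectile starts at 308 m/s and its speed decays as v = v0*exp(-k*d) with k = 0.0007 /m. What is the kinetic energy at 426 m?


v = v0*exp(-k*d) = 308*exp(-0.0007*426) = 228.583 m/s
E = 0.5*m*v^2 = 0.5*0.016*228.583^2 = 418 J

418 J


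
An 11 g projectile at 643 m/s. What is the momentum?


p = m*v = 0.011*643 = 7.073 kg·m/s

7.073 kg·m/s


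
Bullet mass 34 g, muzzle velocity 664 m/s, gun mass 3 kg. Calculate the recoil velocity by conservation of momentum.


v_recoil = m_p * v_p / m_gun = 0.034 * 664 / 3 = 7.525 m/s

7.525 m/s


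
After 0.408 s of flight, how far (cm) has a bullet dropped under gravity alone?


drop = 0.5*g*t^2 = 0.5*9.81*0.408^2 = 0.816506 m ≈ 81.65 cm

81.65 cm


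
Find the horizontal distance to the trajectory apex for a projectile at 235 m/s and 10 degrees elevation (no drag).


R = v0^2*sin(2*theta)/g = 235^2*sin(2*10°)/9.81 = 1925.39 m
apex_dist = R/2 = 1925.39/2 = 962.7 m

962.7 m


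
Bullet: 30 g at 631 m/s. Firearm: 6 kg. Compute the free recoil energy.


v_r = m_p*v_p/m_gun = 0.03*631/6 = 3.155 m/s, E_r = 0.5*m_gun*v_r^2 = 0.5*6*3.155^2 = 29.86 J

29.86 J


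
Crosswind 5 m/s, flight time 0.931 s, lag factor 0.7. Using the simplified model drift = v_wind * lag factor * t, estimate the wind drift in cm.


drift = v_wind * lag * t = 5 * 0.7 * 0.931 = 3.2585 m ≈ 325.9 cm

325.9 cm


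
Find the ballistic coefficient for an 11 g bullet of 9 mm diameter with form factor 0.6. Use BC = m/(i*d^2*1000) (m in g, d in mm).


BC = m/(i*d^2*1000) = 11/(0.6 * 9^2 * 1000) = 0.0002263

0.0002263


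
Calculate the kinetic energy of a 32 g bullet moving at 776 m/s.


E = 0.5*m*v^2 = 0.5*0.032*776^2 = 9635 J

9635 J


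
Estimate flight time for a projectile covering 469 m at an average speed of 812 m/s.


t = d/v = 469/812 = 0.5776 s

0.5776 s


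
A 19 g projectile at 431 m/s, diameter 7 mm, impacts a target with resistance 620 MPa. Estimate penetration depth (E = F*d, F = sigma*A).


A = pi*(d/2)^2 = pi*(7/2)^2 = 38.4845 mm^2
E = 0.5*m*v^2 = 0.5*0.019*431^2 = 1764.73 J
depth = E/(sigma*A) = 1764.73 J / (620 MPa * 38.4845 mm^2) = 1764.73/(620 * 38.4845) m = 0.0739606 m ≈ 73.96 mm

73.96 mm


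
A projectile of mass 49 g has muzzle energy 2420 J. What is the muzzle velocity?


v = sqrt(2*E/m) = sqrt(2*2420/0.049) = 314.3 m/s

314.3 m/s


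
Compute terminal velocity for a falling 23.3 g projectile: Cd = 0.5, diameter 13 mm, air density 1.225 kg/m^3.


A = pi*(d/2)^2 = pi*(13/2000)^2 = 1.32732e-04 m^2
vt = sqrt(2mg/(Cd*rho*A)) = sqrt(2*0.0233*9.81/(0.5 * 1.225 * 1.32732e-04)) = 74.99 m/s

74.99 m/s


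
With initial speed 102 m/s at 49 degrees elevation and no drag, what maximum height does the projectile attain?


H = (v0*sin(theta))^2 / (2g) = (102*sin(49°))^2 / (2*9.81) = 302 m

302 m


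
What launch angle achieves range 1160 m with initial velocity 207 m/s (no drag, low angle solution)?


sin(2*theta) = R*g/v0^2 = 1160*9.81/207^2 = 0.265574, theta = arcsin(0.265574)/2 = 7.701°

7.701 degrees


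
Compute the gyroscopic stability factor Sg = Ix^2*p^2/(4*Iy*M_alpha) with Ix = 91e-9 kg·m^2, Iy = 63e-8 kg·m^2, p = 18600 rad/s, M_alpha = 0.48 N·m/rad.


Sg = Ix^2 * p^2 / (4 * Iy * M_alpha) = (91e-9)^2 * 18600^2 / (4 * 63e-8 * 0.48) = 2.368

2.368


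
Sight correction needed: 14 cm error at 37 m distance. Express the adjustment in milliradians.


1 mrad subtends 1 cm per 10 m of range, so adj = error_cm / (dist_m / 10) = 14 / (37/10) = 3.784 mrad

3.784 mrad


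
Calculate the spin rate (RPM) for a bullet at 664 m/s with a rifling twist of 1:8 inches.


twist_m = 8*0.0254 = 0.2032 m
spin = v/twist = 664/0.2032 = 3267.717 rev/s
RPM = spin*60 = 3267.717*60 ≈ 196063 RPM

196063 RPM


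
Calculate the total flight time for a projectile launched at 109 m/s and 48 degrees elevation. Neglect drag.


T = 2*v0*sin(theta)/g = 2*109*sin(48°)/9.81 = 16.51 s

16.51 s


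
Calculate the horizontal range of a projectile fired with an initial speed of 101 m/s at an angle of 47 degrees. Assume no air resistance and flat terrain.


R = v0^2 * sin(2*theta) / g = 101^2 * sin(2*47°) / 9.81 = 1037 m

1037 m


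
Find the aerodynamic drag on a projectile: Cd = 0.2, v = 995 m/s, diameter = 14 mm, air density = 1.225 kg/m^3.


A = pi*(d/2)^2 = pi*(14/2000)^2 = 1.53938e-04 m^2
Fd = 0.5*Cd*rho*A*v^2 = 0.5*0.2*1.225*1.53938e-04*995^2 = 18.67 N

18.67 N


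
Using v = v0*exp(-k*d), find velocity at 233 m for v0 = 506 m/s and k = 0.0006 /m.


v = v0*exp(-k*d) = 506*exp(-0.0006*233) = 440 m/s

440 m/s


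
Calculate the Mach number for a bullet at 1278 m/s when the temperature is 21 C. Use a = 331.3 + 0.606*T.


a = 331.3 + 0.606*(21) = 344.026 m/s
M = v/a = 1278/344.026 = 3.715

3.715


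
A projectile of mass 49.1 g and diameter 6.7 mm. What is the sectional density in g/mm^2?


SD = m/d^2 = 49.1/6.7^2 = 1.094 g/mm^2

1.094 g/mm^2


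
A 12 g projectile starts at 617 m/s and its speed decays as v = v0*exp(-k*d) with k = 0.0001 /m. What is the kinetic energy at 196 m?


v = v0*exp(-k*d) = 617*exp(-0.0001*196) = 605.025 m/s
E = 0.5*m*v^2 = 0.5*0.012*605.025^2 = 2196 J

2196 J


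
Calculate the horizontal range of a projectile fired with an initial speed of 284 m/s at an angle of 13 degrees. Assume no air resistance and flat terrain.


R = v0^2 * sin(2*theta) / g = 284^2 * sin(2*13°) / 9.81 = 3604 m

3604 m


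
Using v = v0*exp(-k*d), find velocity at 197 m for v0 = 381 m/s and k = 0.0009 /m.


v = v0*exp(-k*d) = 381*exp(-0.0009*197) = 319.1 m/s

319.1 m/s


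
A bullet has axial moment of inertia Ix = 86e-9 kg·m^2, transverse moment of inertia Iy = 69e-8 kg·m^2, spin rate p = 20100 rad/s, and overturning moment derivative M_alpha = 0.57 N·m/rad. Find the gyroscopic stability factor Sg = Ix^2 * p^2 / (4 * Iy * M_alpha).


Sg = Ix^2 * p^2 / (4 * Iy * M_alpha) = (86e-9)^2 * 20100^2 / (4 * 69e-8 * 0.57) = 1.899

1.899


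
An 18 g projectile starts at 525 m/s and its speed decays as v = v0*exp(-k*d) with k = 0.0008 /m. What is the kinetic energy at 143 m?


v = v0*exp(-k*d) = 525*exp(-0.0008*143) = 468.248 m/s
E = 0.5*m*v^2 = 0.5*0.018*468.248^2 = 1973 J

1973 J


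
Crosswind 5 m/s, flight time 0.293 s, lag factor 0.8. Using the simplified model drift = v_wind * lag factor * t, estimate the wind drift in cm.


drift = v_wind * lag * t = 5 * 0.8 * 0.293 = 1.172 m ≈ 117.2 cm

117.2 cm


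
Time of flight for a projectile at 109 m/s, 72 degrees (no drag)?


T = 2*v0*sin(theta)/g = 2*109*sin(72°)/9.81 = 21.13 s

21.13 s


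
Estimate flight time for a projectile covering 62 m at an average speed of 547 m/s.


t = d/v = 62/547 = 0.1133 s

0.1133 s


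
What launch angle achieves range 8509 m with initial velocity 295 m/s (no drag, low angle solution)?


sin(2*theta) = R*g/v0^2 = 8509*9.81/295^2 = 0.959187, theta = arcsin(0.959187)/2 = 36.79°

36.79 degrees


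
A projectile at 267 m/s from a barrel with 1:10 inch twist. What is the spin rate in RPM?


twist_m = 10*0.0254 = 0.254 m
spin = v/twist = 267/0.254 = 1051.181 rev/s
RPM = spin*60 = 1051.181*60 ≈ 63071 RPM

63071 RPM


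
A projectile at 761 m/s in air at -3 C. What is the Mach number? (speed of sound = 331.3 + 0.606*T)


a = 331.3 + 0.606*(-3) = 329.482 m/s
M = v/a = 761/329.482 = 2.31

2.31


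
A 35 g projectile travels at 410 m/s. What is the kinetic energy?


E = 0.5*m*v^2 = 0.5*0.035*410^2 = 2942 J

2942 J


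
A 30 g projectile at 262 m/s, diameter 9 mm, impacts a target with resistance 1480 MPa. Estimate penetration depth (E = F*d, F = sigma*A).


A = pi*(d/2)^2 = pi*(9/2)^2 = 63.6173 mm^2
E = 0.5*m*v^2 = 0.5*0.03*262^2 = 1029.66 J
depth = E/(sigma*A) = 1029.66 J / (1480 MPa * 63.6173 mm^2) = 1029.66/(1480 * 63.6173) m = 0.010936 m ≈ 10.94 mm

10.94 mm


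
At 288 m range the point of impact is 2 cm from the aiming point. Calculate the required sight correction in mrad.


1 mrad subtends 1 cm per 10 m of range, so adj = error_cm / (dist_m / 10) = 2 / (288/10) = 0.06944 mrad

0.06944 mrad


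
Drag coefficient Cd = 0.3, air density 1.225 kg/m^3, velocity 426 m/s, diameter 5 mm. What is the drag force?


A = pi*(d/2)^2 = pi*(5/2000)^2 = 1.96350e-05 m^2
Fd = 0.5*Cd*rho*A*v^2 = 0.5*0.3*1.225*1.96350e-05*426^2 = 0.6548 N

0.6548 N


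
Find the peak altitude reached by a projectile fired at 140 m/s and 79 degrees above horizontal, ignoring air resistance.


H = (v0*sin(theta))^2 / (2g) = (140*sin(79°))^2 / (2*9.81) = 962.6 m

962.6 m


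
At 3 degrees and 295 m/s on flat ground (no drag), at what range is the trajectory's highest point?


R = v0^2*sin(2*theta)/g = 295^2*sin(2*3°)/9.81 = 927.277 m
apex_dist = R/2 = 927.277/2 = 463.6 m

463.6 m


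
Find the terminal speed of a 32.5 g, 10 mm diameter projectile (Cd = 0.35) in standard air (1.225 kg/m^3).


A = pi*(d/2)^2 = pi*(10/2000)^2 = 7.85398e-05 m^2
vt = sqrt(2mg/(Cd*rho*A)) = sqrt(2*0.0325*9.81/(0.35 * 1.225 * 7.85398e-05)) = 137.6 m/s

137.6 m/s


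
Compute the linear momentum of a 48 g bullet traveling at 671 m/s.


p = m*v = 0.048*671 = 32.21 kg·m/s

32.21 kg·m/s


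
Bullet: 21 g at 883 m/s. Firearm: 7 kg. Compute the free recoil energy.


v_r = m_p*v_p/m_gun = 0.021*883/7 = 2.649 m/s, E_r = 0.5*m_gun*v_r^2 = 0.5*7*2.649^2 = 24.56 J

24.56 J


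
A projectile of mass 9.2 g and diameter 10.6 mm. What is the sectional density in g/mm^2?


SD = m/d^2 = 9.2/10.6^2 = 0.08188 g/mm^2

0.08188 g/mm^2


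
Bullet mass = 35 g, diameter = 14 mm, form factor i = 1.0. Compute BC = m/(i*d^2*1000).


BC = m/(i*d^2*1000) = 35/(1.0 * 14^2 * 1000) = 0.0001786

0.0001786


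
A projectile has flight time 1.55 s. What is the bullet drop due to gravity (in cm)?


drop = 0.5*g*t^2 = 0.5*9.81*1.55^2 = 11.7843 m ≈ 1178 cm

1178 cm


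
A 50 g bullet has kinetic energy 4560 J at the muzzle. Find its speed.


v = sqrt(2*E/m) = sqrt(2*4560/0.05) = 427.1 m/s

427.1 m/s


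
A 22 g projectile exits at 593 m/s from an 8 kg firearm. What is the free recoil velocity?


v_recoil = m_p * v_p / m_gun = 0.022 * 593 / 8 = 1.631 m/s

1.631 m/s


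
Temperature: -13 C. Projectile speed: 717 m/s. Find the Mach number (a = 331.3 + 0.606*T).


a = 331.3 + 0.606*(-13) = 323.422 m/s
M = v/a = 717/323.422 = 2.217

2.217


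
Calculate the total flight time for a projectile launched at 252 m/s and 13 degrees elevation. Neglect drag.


T = 2*v0*sin(theta)/g = 2*252*sin(13°)/9.81 = 11.56 s

11.56 s


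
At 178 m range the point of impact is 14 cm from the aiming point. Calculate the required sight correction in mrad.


1 mrad subtends 1 cm per 10 m of range, so adj = error_cm / (dist_m / 10) = 14 / (178/10) = 0.7865 mrad

0.7865 mrad


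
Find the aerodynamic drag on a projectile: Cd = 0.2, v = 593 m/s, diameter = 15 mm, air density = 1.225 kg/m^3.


A = pi*(d/2)^2 = pi*(15/2000)^2 = 1.76715e-04 m^2
Fd = 0.5*Cd*rho*A*v^2 = 0.5*0.2*1.225*1.76715e-04*593^2 = 7.612 N

7.612 N


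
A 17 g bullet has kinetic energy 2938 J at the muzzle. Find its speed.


v = sqrt(2*E/m) = sqrt(2*2938/0.017) = 587.9 m/s

587.9 m/s


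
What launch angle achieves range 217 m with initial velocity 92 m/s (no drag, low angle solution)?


sin(2*theta) = R*g/v0^2 = 217*9.81/92^2 = 0.251509, theta = arcsin(0.251509)/2 = 7.283°

7.283 degrees


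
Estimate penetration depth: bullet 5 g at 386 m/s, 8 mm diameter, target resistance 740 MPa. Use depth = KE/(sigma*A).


A = pi*(d/2)^2 = pi*(8/2)^2 = 50.2655 mm^2
E = 0.5*m*v^2 = 0.5*0.005*386^2 = 372.49 J
depth = E/(sigma*A) = 372.49 J / (740 MPa * 50.2655 mm^2) = 372.49/(740 * 50.2655) m = 0.0100141 m ≈ 10.01 mm

10.01 mm


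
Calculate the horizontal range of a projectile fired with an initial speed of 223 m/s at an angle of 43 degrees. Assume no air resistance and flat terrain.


R = v0^2 * sin(2*theta) / g = 223^2 * sin(2*43°) / 9.81 = 5057 m

5057 m


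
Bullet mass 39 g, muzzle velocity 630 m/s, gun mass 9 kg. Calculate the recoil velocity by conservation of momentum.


v_recoil = m_p * v_p / m_gun = 0.039 * 630 / 9 = 2.73 m/s

2.73 m/s


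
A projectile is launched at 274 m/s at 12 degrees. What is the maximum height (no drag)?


H = (v0*sin(theta))^2 / (2g) = (274*sin(12°))^2 / (2*9.81) = 165.4 m

165.4 m


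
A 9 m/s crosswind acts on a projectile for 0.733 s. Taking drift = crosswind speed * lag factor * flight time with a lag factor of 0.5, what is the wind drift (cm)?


drift = v_wind * lag * t = 9 * 0.5 * 0.733 = 3.2985 m ≈ 329.8 cm

329.8 cm


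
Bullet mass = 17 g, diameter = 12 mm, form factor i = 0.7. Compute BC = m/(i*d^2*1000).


BC = m/(i*d^2*1000) = 17/(0.7 * 12^2 * 1000) = 0.0001687

0.0001687


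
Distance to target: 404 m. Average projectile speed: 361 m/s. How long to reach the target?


t = d/v = 404/361 = 1.119 s

1.119 s


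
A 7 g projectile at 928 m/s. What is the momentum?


p = m*v = 0.007*928 = 6.496 kg·m/s

6.496 kg·m/s


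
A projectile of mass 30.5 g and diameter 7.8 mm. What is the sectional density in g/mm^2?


SD = m/d^2 = 30.5/7.8^2 = 0.5013 g/mm^2

0.5013 g/mm^2


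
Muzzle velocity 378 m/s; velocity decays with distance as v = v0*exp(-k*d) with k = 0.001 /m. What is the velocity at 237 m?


v = v0*exp(-k*d) = 378*exp(-0.001*237) = 298.2 m/s

298.2 m/s


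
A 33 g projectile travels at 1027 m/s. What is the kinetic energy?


E = 0.5*m*v^2 = 0.5*0.033*1027^2 = 17403 J

17403 J


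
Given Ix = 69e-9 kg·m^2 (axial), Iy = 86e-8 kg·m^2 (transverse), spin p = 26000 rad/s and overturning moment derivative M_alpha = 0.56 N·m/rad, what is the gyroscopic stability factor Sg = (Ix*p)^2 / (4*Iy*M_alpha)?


Sg = Ix^2 * p^2 / (4 * Iy * M_alpha) = (69e-9)^2 * 26000^2 / (4 * 86e-8 * 0.56) = 1.671

1.671


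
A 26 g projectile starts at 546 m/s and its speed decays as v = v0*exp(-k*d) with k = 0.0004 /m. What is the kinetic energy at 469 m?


v = v0*exp(-k*d) = 546*exp(-0.0004*469) = 452.605 m/s
E = 0.5*m*v^2 = 0.5*0.026*452.605^2 = 2663 J

2663 J


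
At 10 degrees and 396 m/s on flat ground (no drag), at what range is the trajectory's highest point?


R = v0^2*sin(2*theta)/g = 396^2*sin(2*10°)/9.81 = 5467.3 m
apex_dist = R/2 = 5467.3/2 = 2734 m

2734 m


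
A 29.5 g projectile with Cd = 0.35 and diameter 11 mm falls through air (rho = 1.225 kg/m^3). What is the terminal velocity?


A = pi*(d/2)^2 = pi*(11/2000)^2 = 9.50332e-05 m^2
vt = sqrt(2mg/(Cd*rho*A)) = sqrt(2*0.0295*9.81/(0.35 * 1.225 * 9.50332e-05)) = 119.2 m/s

119.2 m/s


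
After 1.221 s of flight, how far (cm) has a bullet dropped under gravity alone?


drop = 0.5*g*t^2 = 0.5*9.81*1.221^2 = 7.31258 m ≈ 731.3 cm

731.3 cm


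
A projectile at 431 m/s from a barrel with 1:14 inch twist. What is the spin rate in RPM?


twist_m = 14*0.0254 = 0.3556 m
spin = v/twist = 431/0.3556 = 1212.036 rev/s
RPM = spin*60 = 1212.036*60 ≈ 72722 RPM

72722 RPM


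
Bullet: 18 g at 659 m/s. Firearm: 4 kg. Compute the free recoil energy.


v_r = m_p*v_p/m_gun = 0.018*659/4 = 2.9655 m/s, E_r = 0.5*m_gun*v_r^2 = 0.5*4*2.9655^2 = 17.59 J

17.59 J


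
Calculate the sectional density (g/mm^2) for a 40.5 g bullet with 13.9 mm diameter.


SD = m/d^2 = 40.5/13.9^2 = 0.2096 g/mm^2

0.2096 g/mm^2


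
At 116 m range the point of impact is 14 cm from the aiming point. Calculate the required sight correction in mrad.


1 mrad subtends 1 cm per 10 m of range, so adj = error_cm / (dist_m / 10) = 14 / (116/10) = 1.207 mrad

1.207 mrad


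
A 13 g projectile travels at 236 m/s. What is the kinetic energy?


E = 0.5*m*v^2 = 0.5*0.013*236^2 = 362 J

362 J


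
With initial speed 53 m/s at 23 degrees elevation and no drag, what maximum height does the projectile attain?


H = (v0*sin(theta))^2 / (2g) = (53*sin(23°))^2 / (2*9.81) = 21.86 m

21.86 m


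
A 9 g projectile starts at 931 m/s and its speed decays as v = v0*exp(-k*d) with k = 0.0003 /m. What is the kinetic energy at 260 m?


v = v0*exp(-k*d) = 931*exp(-0.0003*260) = 861.142 m/s
E = 0.5*m*v^2 = 0.5*0.009*861.142^2 = 3337 J

3337 J


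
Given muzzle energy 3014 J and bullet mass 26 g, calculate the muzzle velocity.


v = sqrt(2*E/m) = sqrt(2*3014/0.026) = 481.5 m/s

481.5 m/s


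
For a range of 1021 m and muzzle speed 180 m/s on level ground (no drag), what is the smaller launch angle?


sin(2*theta) = R*g/v0^2 = 1021*9.81/180^2 = 0.309136, theta = arcsin(0.309136)/2 = 9.004°

9.004 degrees


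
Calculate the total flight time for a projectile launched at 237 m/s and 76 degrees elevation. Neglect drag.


T = 2*v0*sin(theta)/g = 2*237*sin(76°)/9.81 = 46.88 s

46.88 s


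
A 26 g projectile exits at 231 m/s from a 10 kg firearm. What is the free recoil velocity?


v_recoil = m_p * v_p / m_gun = 0.026 * 231 / 10 = 0.6006 m/s

0.6006 m/s


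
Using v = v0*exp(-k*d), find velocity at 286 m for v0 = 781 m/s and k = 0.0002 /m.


v = v0*exp(-k*d) = 781*exp(-0.0002*286) = 737.6 m/s

737.6 m/s


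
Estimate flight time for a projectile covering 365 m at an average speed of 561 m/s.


t = d/v = 365/561 = 0.6506 s

0.6506 s


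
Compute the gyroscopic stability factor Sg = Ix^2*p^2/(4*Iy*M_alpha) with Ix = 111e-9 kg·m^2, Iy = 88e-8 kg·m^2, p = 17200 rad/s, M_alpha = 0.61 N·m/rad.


Sg = Ix^2 * p^2 / (4 * Iy * M_alpha) = (111e-9)^2 * 17200^2 / (4 * 88e-8 * 0.61) = 1.698

1.698


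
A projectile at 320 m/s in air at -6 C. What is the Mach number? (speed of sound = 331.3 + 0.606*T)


a = 331.3 + 0.606*(-6) = 327.664 m/s
M = v/a = 320/327.664 = 0.9766

0.9766


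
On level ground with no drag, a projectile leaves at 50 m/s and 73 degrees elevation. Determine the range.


R = v0^2 * sin(2*theta) / g = 50^2 * sin(2*73°) / 9.81 = 142.5 m

142.5 m


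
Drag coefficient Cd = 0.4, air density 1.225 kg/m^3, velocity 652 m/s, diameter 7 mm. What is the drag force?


A = pi*(d/2)^2 = pi*(7/2000)^2 = 3.84845e-05 m^2
Fd = 0.5*Cd*rho*A*v^2 = 0.5*0.4*1.225*3.84845e-05*652^2 = 4.008 N

4.008 N


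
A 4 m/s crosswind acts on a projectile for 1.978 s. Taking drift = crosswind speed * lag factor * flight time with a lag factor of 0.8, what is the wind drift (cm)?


drift = v_wind * lag * t = 4 * 0.8 * 1.978 = 6.3296 m ≈ 633 cm

633 cm


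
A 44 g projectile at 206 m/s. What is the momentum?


p = m*v = 0.044*206 = 9.064 kg·m/s

9.064 kg·m/s


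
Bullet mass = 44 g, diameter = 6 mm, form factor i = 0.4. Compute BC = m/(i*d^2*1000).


BC = m/(i*d^2*1000) = 44/(0.4 * 6^2 * 1000) = 0.003056

0.003056


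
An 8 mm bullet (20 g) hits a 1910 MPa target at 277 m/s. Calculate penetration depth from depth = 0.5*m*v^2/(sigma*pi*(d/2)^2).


A = pi*(d/2)^2 = pi*(8/2)^2 = 50.2655 mm^2
E = 0.5*m*v^2 = 0.5*0.02*277^2 = 767.29 J
depth = E/(sigma*A) = 767.29 J / (1910 MPa * 50.2655 mm^2) = 767.29/(1910 * 50.2655) m = 0.00799202 m ≈ 7.992 mm

7.992 mm


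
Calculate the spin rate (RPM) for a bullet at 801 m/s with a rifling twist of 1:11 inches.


twist_m = 11*0.0254 = 0.2794 m
spin = v/twist = 801/0.2794 = 2866.858 rev/s
RPM = spin*60 = 2866.858*60 ≈ 172011 RPM

172011 RPM


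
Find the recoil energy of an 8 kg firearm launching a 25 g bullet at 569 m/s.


v_r = m_p*v_p/m_gun = 0.025*569/8 = 1.77813 m/s, E_r = 0.5*m_gun*v_r^2 = 0.5*8*1.77813^2 = 12.65 J

12.65 J


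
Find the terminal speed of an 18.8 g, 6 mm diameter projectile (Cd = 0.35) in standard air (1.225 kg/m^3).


A = pi*(d/2)^2 = pi*(6/2000)^2 = 2.82743e-05 m^2
vt = sqrt(2mg/(Cd*rho*A)) = sqrt(2*0.0188*9.81/(0.35 * 1.225 * 2.82743e-05)) = 174.4 m/s

174.4 m/s


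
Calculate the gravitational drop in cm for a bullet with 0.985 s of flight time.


drop = 0.5*g*t^2 = 0.5*9.81*0.985^2 = 4.75895 m ≈ 475.9 cm

475.9 cm


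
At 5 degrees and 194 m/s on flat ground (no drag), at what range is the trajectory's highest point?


R = v0^2*sin(2*theta)/g = 194^2*sin(2*5°)/9.81 = 666.2 m
apex_dist = R/2 = 666.2/2 = 333.1 m

333.1 m


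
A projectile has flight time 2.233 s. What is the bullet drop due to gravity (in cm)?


drop = 0.5*g*t^2 = 0.5*9.81*2.233^2 = 24.4577 m ≈ 2446 cm

2446 cm


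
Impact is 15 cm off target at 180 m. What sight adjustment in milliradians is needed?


1 mrad subtends 1 cm per 10 m of range, so adj = error_cm / (dist_m / 10) = 15 / (180/10) = 0.8333 mrad

0.8333 mrad


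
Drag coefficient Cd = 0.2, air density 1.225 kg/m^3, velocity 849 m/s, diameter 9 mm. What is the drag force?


A = pi*(d/2)^2 = pi*(9/2000)^2 = 6.36173e-05 m^2
Fd = 0.5*Cd*rho*A*v^2 = 0.5*0.2*1.225*6.36173e-05*849^2 = 5.617 N

5.617 N


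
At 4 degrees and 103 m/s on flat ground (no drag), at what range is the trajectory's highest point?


R = v0^2*sin(2*theta)/g = 103^2*sin(2*4°)/9.81 = 150.508 m
apex_dist = R/2 = 150.508/2 = 75.25 m

75.25 m


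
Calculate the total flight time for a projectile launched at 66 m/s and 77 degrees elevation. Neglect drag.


T = 2*v0*sin(theta)/g = 2*66*sin(77°)/9.81 = 13.11 s

13.11 s


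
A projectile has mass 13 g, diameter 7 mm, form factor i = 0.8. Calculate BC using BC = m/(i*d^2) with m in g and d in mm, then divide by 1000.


BC = m/(i*d^2*1000) = 13/(0.8 * 7^2 * 1000) = 0.0003316

0.0003316


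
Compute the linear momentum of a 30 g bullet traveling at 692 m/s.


p = m*v = 0.03*692 = 20.76 kg·m/s

20.76 kg·m/s


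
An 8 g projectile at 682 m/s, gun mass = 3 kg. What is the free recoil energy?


v_r = m_p*v_p/m_gun = 0.008*682/3 = 1.81867 m/s, E_r = 0.5*m_gun*v_r^2 = 0.5*3*1.81867^2 = 4.961 J

4.961 J


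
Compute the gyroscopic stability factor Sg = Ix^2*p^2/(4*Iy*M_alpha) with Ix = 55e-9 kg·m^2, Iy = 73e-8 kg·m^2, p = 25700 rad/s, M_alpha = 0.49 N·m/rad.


Sg = Ix^2 * p^2 / (4 * Iy * M_alpha) = (55e-9)^2 * 25700^2 / (4 * 73e-8 * 0.49) = 1.396

1.396


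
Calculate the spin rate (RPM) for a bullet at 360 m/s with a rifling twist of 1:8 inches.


twist_m = 8*0.0254 = 0.2032 m
spin = v/twist = 360/0.2032 = 1771.654 rev/s
RPM = spin*60 = 1771.654*60 ≈ 106299 RPM

106299 RPM


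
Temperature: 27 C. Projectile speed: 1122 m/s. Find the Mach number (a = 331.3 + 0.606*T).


a = 331.3 + 0.606*(27) = 347.662 m/s
M = v/a = 1122/347.662 = 3.227

3.227


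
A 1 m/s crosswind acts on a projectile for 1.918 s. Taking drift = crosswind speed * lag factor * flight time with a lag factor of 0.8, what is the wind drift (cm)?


drift = v_wind * lag * t = 1 * 0.8 * 1.918 = 1.5344 m ≈ 153.4 cm

153.4 cm


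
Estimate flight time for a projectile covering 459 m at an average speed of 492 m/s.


t = d/v = 459/492 = 0.9329 s

0.9329 s


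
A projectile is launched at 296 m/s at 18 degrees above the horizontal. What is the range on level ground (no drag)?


R = v0^2 * sin(2*theta) / g = 296^2 * sin(2*18°) / 9.81 = 5250 m

5250 m


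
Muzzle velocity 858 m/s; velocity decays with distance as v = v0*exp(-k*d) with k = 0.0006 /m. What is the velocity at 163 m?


v = v0*exp(-k*d) = 858*exp(-0.0006*163) = 778.1 m/s

778.1 m/s


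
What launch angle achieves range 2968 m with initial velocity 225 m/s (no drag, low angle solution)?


sin(2*theta) = R*g/v0^2 = 2968*9.81/225^2 = 0.575132, theta = arcsin(0.575132)/2 = 17.55°

17.55 degrees


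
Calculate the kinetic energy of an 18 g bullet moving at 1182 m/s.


E = 0.5*m*v^2 = 0.5*0.018*1182^2 = 12574 J

12574 J


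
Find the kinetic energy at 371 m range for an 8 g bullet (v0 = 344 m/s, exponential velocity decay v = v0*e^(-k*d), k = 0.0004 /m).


v = v0*exp(-k*d) = 344*exp(-0.0004*371) = 296.558 m/s
E = 0.5*m*v^2 = 0.5*0.008*296.558^2 = 351.8 J

351.8 J


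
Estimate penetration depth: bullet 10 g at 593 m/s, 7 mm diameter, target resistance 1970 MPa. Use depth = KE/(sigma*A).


A = pi*(d/2)^2 = pi*(7/2)^2 = 38.4845 mm^2
E = 0.5*m*v^2 = 0.5*0.01*593^2 = 1758.25 J
depth = E/(sigma*A) = 1758.25 J / (1970 MPa * 38.4845 mm^2) = 1758.25/(1970 * 38.4845) m = 0.0231914 m ≈ 23.19 mm

23.19 mm


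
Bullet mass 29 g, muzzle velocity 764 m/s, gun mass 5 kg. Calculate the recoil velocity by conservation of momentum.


v_recoil = m_p * v_p / m_gun = 0.029 * 764 / 5 = 4.431 m/s

4.431 m/s


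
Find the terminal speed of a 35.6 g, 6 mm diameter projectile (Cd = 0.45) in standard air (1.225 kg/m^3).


A = pi*(d/2)^2 = pi*(6/2000)^2 = 2.82743e-05 m^2
vt = sqrt(2mg/(Cd*rho*A)) = sqrt(2*0.0356*9.81/(0.45 * 1.225 * 2.82743e-05)) = 211.7 m/s

211.7 m/s


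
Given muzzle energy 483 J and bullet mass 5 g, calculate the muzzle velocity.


v = sqrt(2*E/m) = sqrt(2*483/0.005) = 439.5 m/s

439.5 m/s


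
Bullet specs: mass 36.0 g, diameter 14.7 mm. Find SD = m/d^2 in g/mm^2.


SD = m/d^2 = 36.0/14.7^2 = 0.1666 g/mm^2

0.1666 g/mm^2


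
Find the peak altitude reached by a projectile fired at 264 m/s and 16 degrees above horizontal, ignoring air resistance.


H = (v0*sin(theta))^2 / (2g) = (264*sin(16°))^2 / (2*9.81) = 269.9 m

269.9 m


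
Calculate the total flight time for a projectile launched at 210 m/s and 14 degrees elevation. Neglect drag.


T = 2*v0*sin(theta)/g = 2*210*sin(14°)/9.81 = 10.36 s

10.36 s


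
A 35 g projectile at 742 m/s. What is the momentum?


p = m*v = 0.035*742 = 25.97 kg·m/s

25.97 kg·m/s


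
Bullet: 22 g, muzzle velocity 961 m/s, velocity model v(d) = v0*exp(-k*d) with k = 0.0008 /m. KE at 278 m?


v = v0*exp(-k*d) = 961*exp(-0.0008*278) = 769.372 m/s
E = 0.5*m*v^2 = 0.5*0.022*769.372^2 = 6511 J

6511 J


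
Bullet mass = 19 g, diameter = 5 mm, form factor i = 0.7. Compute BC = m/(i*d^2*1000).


BC = m/(i*d^2*1000) = 19/(0.7 * 5^2 * 1000) = 0.001086

0.001086


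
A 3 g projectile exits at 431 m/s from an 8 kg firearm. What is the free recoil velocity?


v_recoil = m_p * v_p / m_gun = 0.003 * 431 / 8 = 0.1616 m/s

0.1616 m/s


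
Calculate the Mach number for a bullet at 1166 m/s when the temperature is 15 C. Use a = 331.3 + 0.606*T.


a = 331.3 + 0.606*(15) = 340.39 m/s
M = v/a = 1166/340.39 = 3.425

3.425


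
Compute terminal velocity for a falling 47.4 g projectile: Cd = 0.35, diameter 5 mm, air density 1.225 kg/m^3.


A = pi*(d/2)^2 = pi*(5/2000)^2 = 1.96350e-05 m^2
vt = sqrt(2mg/(Cd*rho*A)) = sqrt(2*0.0474*9.81/(0.35 * 1.225 * 1.96350e-05)) = 332.4 m/s

332.4 m/s


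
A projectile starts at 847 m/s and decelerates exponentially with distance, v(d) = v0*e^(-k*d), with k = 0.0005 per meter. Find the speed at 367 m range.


v = v0*exp(-k*d) = 847*exp(-0.0005*367) = 705 m/s

705 m/s


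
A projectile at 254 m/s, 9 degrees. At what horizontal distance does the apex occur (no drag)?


R = v0^2*sin(2*theta)/g = 254^2*sin(2*9°)/9.81 = 2032.27 m
apex_dist = R/2 = 2032.27/2 = 1016 m

1016 m


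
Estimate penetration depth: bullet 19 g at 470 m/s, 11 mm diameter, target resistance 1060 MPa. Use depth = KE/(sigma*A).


A = pi*(d/2)^2 = pi*(11/2)^2 = 95.0332 mm^2
E = 0.5*m*v^2 = 0.5*0.019*470^2 = 2098.55 J
depth = E/(sigma*A) = 2098.55 J / (1060 MPa * 95.0332 mm^2) = 2098.55/(1060 * 95.0332) m = 0.0208323 m ≈ 20.83 mm

20.83 mm


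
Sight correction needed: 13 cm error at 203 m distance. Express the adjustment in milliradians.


1 mrad subtends 1 cm per 10 m of range, so adj = error_cm / (dist_m / 10) = 13 / (203/10) = 0.6404 mrad

0.6404 mrad


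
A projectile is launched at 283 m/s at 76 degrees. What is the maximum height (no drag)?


H = (v0*sin(theta))^2 / (2g) = (283*sin(76°))^2 / (2*9.81) = 3843 m

3843 m


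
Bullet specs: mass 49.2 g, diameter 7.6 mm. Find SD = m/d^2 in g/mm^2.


SD = m/d^2 = 49.2/7.6^2 = 0.8518 g/mm^2

0.8518 g/mm^2


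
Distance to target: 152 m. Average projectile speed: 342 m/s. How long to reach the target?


t = d/v = 152/342 = 0.4444 s

0.4444 s


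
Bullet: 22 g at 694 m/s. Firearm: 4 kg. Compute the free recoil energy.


v_r = m_p*v_p/m_gun = 0.022*694/4 = 3.817 m/s, E_r = 0.5*m_gun*v_r^2 = 0.5*4*3.817^2 = 29.14 J

29.14 J


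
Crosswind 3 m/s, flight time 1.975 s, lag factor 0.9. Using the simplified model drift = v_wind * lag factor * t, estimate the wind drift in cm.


drift = v_wind * lag * t = 3 * 0.9 * 1.975 = 5.3325 m ≈ 533.2 cm

533.2 cm


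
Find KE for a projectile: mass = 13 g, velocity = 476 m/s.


E = 0.5*m*v^2 = 0.5*0.013*476^2 = 1473 J

1473 J


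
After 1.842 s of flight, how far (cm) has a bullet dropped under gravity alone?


drop = 0.5*g*t^2 = 0.5*9.81*1.842^2 = 16.6425 m ≈ 1664 cm

1664 cm


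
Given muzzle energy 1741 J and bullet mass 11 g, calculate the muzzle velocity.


v = sqrt(2*E/m) = sqrt(2*1741/0.011) = 562.6 m/s

562.6 m/s


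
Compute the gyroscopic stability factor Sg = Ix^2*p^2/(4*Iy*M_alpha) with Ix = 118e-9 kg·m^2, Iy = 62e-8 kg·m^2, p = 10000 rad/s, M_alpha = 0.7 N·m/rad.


Sg = Ix^2 * p^2 / (4 * Iy * M_alpha) = (118e-9)^2 * 10000^2 / (4 * 62e-8 * 0.7) = 0.8021

0.8021


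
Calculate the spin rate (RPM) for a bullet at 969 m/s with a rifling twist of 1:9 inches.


twist_m = 9*0.0254 = 0.2286 m
spin = v/twist = 969/0.2286 = 4238.845 rev/s
RPM = spin*60 = 4238.845*60 ≈ 254331 RPM

254331 RPM


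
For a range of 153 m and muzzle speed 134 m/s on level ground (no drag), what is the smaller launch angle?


sin(2*theta) = R*g/v0^2 = 153*9.81/134^2 = 0.0835893, theta = arcsin(0.0835893)/2 = 2.397°

2.397 degrees


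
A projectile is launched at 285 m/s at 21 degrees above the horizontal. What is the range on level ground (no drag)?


R = v0^2 * sin(2*theta) / g = 285^2 * sin(2*21°) / 9.81 = 5540 m

5540 m


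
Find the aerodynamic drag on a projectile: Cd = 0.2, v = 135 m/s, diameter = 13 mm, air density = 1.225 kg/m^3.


A = pi*(d/2)^2 = pi*(13/2000)^2 = 1.32732e-04 m^2
Fd = 0.5*Cd*rho*A*v^2 = 0.5*0.2*1.225*1.32732e-04*135^2 = 0.2963 N

0.2963 N


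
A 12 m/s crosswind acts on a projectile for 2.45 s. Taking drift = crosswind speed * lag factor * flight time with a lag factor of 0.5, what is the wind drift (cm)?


drift = v_wind * lag * t = 12 * 0.5 * 2.45 = 14.7 m ≈ 1470 cm

1470 cm


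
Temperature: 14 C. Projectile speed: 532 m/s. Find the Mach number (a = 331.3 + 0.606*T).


a = 331.3 + 0.606*(14) = 339.784 m/s
M = v/a = 532/339.784 = 1.566

1.566


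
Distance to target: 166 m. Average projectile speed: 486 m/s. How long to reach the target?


t = d/v = 166/486 = 0.3416 s

0.3416 s


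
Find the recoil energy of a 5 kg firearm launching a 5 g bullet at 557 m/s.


v_r = m_p*v_p/m_gun = 0.005*557/5 = 0.557 m/s, E_r = 0.5*m_gun*v_r^2 = 0.5*5*0.557^2 = 0.7756 J

0.7756 J


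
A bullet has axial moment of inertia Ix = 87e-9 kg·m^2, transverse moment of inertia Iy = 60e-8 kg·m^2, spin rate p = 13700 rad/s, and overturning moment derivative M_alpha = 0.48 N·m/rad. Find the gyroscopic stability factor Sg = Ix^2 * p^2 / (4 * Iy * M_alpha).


Sg = Ix^2 * p^2 / (4 * Iy * M_alpha) = (87e-9)^2 * 13700^2 / (4 * 60e-8 * 0.48) = 1.233

1.233


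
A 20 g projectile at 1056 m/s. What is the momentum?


p = m*v = 0.02*1056 = 21.12 kg·m/s

21.12 kg·m/s


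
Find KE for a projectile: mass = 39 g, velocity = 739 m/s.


E = 0.5*m*v^2 = 0.5*0.039*739^2 = 10649 J

10649 J


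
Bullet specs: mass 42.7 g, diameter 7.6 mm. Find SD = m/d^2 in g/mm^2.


SD = m/d^2 = 42.7/7.6^2 = 0.7393 g/mm^2

0.7393 g/mm^2


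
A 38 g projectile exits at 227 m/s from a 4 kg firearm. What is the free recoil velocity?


v_recoil = m_p * v_p / m_gun = 0.038 * 227 / 4 = 2.156 m/s

2.156 m/s


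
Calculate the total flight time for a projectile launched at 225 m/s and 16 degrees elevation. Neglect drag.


T = 2*v0*sin(theta)/g = 2*225*sin(16°)/9.81 = 12.64 s

12.64 s


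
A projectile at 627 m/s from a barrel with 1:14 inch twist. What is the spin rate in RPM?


twist_m = 14*0.0254 = 0.3556 m
spin = v/twist = 627/0.3556 = 1763.217 rev/s
RPM = spin*60 = 1763.217*60 ≈ 105793 RPM

105793 RPM


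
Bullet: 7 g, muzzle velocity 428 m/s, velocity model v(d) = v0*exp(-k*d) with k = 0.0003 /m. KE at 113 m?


v = v0*exp(-k*d) = 428*exp(-0.0003*113) = 413.734 m/s
E = 0.5*m*v^2 = 0.5*0.007*413.734^2 = 599.1 J

599.1 J


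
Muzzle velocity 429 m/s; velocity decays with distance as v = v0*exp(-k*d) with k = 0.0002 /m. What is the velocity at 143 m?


v = v0*exp(-k*d) = 429*exp(-0.0002*143) = 416.9 m/s

416.9 m/s


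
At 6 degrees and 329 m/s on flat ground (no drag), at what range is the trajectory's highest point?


R = v0^2*sin(2*theta)/g = 329^2*sin(2*6°)/9.81 = 2294.04 m
apex_dist = R/2 = 2294.04/2 = 1147 m

1147 m


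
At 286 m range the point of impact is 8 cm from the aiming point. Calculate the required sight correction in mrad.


1 mrad subtends 1 cm per 10 m of range, so adj = error_cm / (dist_m / 10) = 8 / (286/10) = 0.2797 mrad

0.2797 mrad


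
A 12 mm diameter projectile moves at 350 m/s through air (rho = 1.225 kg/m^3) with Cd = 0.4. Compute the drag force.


A = pi*(d/2)^2 = pi*(12/2000)^2 = 1.13097e-04 m^2
Fd = 0.5*Cd*rho*A*v^2 = 0.5*0.4*1.225*1.13097e-04*350^2 = 3.394 N

3.394 N


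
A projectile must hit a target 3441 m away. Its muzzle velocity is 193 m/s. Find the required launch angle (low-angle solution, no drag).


sin(2*theta) = R*g/v0^2 = 3441*9.81/193^2 = 0.906231, theta = arcsin(0.906231)/2 = 32.49°

32.49 degrees


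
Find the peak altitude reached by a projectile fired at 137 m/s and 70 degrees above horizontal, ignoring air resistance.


H = (v0*sin(theta))^2 / (2g) = (137*sin(70°))^2 / (2*9.81) = 844.7 m

844.7 m


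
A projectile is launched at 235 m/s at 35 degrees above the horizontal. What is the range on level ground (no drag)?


R = v0^2 * sin(2*theta) / g = 235^2 * sin(2*35°) / 9.81 = 5290 m

5290 m


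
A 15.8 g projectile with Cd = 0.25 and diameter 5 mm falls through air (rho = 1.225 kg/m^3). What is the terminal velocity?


A = pi*(d/2)^2 = pi*(5/2000)^2 = 1.96350e-05 m^2
vt = sqrt(2mg/(Cd*rho*A)) = sqrt(2*0.0158*9.81/(0.25 * 1.225 * 1.96350e-05)) = 227.1 m/s

227.1 m/s
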